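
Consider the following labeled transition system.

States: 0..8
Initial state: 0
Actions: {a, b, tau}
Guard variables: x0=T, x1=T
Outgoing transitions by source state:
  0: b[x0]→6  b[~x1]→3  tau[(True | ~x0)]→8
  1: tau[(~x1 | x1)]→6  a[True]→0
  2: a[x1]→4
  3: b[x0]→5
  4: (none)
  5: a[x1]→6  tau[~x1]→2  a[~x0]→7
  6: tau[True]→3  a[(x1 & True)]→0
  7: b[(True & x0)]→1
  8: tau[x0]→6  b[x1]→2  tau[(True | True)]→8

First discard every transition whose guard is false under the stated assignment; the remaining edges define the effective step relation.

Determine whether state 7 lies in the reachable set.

Answer: UNREACHABLE

Trace:
Guard filter leaves 13 enabled edge(s).
depth 0: {0}
depth 1: {6,8}  cumulative {0,6,8}
depth 2: {2,3}  cumulative {0,2,3,6,8}
depth 3: {4,5}  cumulative {0,2,3,4,5,6,8}
Reachable = {0,2,3,4,5,6,8}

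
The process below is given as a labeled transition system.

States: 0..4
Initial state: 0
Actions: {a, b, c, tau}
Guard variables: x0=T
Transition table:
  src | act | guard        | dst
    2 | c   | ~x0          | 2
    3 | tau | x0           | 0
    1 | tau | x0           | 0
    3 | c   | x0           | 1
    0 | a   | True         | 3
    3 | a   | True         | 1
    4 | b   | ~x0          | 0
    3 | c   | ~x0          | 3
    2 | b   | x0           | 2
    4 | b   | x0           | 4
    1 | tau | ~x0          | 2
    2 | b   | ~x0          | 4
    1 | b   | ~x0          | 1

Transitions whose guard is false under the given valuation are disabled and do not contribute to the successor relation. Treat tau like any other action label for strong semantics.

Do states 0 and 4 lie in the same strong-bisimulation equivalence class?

Answer: NOT BISIMILAR

Analysis:
Refine partition for ~:
  P[0] = {{0,1,2,3,4}}
  P[1] = {{0},{1},{2,4},{3}}
stable after 2 split(s): 4 block(s)
[0]={0}  [4]={2,4}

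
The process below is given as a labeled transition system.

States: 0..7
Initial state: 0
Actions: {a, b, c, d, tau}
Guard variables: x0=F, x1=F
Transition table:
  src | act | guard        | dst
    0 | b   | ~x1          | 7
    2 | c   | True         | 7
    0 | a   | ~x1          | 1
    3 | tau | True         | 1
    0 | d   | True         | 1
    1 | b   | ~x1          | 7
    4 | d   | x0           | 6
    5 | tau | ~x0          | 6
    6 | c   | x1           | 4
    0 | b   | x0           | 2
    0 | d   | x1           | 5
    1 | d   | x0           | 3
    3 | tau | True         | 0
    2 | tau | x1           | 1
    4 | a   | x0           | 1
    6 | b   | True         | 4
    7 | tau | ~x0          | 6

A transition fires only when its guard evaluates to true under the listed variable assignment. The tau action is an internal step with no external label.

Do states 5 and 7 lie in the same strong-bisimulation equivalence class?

Answer: BISIMILAR

Working:
Bisimulation quotient by refinement:
  π0 = {{0,1,2,3,4,5,6,7}}
  π1 = {{0},{1,6},{2},{3,5,7},{4}}
  π2 = {{0},{1},{2},{3},{4},{5,7},{6}}
stable after 3 split(s): 7 block(s)
class of 5: {5,7}; class of 7: {5,7}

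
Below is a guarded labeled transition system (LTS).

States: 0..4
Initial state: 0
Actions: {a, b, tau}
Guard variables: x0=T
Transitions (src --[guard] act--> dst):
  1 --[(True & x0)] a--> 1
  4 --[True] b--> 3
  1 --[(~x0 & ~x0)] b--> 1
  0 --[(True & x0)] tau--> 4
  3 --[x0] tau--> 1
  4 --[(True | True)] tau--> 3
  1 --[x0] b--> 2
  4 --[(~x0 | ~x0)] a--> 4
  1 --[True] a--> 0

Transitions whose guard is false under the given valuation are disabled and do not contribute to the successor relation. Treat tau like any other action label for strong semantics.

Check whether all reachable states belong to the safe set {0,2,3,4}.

Allowed set {0,2,3,4}
R = {0,1,2,3,4}
  0: ✓
  1: VIOLATES
  2: ✓
  3: ✓
  4: ✓
witness against invariant: tau·b·tau → 1

Answer: INVARIANT VIOLATED at state 1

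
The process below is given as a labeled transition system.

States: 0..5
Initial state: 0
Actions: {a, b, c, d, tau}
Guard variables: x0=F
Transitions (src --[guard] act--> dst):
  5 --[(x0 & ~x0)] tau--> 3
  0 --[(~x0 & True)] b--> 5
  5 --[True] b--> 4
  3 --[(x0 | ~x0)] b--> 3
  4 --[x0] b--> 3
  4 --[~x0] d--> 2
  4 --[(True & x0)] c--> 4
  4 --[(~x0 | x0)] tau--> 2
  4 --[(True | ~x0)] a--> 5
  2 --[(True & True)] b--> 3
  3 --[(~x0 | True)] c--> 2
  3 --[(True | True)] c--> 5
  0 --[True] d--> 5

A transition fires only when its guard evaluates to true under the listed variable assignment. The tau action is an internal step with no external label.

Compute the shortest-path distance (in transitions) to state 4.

BFS to 4:
  depth 0: {0}
  depth 1: {5}
  depth 2: {4}
depth(4)=2, e.g. b·b

Answer: 2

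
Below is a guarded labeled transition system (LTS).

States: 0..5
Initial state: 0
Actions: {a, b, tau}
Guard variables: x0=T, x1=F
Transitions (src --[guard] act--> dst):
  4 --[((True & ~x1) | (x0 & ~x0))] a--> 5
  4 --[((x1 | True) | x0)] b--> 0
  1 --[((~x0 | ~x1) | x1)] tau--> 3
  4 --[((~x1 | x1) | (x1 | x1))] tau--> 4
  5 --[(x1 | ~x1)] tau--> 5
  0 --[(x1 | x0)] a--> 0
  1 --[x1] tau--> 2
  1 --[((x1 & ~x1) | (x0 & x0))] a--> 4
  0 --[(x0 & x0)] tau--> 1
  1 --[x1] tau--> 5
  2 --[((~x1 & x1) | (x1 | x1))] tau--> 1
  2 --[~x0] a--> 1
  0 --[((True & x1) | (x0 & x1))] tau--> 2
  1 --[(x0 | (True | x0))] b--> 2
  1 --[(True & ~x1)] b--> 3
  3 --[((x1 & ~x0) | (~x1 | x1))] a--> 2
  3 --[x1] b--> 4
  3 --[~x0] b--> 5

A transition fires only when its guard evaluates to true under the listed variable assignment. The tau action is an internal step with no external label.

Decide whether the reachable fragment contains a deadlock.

Answer: DEADLOCK at state 2

Trace:
Reach set: {0,1,2,3,4,5}
  0: a→0  tau→1  [2 exit(s)]
  1: a→4  b→2  b→3  tau→3  [4 exit(s)]
  2: ∅  [STUCK]
  3: a→2  [1 exit(s)]
  4: a→5  b→0  tau→4  [3 exit(s)]
  5: tau→5  [1 exit(s)]
Path to 2: tau·b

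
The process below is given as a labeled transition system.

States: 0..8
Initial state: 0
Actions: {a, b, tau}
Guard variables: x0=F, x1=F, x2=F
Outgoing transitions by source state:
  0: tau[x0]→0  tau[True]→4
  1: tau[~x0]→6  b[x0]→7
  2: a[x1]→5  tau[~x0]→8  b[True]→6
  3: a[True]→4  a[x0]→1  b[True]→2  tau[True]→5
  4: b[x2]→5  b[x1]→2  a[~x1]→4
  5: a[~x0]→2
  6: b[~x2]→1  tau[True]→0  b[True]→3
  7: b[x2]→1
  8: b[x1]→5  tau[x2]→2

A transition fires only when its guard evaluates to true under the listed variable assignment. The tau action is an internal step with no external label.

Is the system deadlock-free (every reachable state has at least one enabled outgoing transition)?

Answer: DEADLOCK-FREE

Working:
R = {0,4}
  0: tau→4  [deg 1]
  4: a→4  [deg 1]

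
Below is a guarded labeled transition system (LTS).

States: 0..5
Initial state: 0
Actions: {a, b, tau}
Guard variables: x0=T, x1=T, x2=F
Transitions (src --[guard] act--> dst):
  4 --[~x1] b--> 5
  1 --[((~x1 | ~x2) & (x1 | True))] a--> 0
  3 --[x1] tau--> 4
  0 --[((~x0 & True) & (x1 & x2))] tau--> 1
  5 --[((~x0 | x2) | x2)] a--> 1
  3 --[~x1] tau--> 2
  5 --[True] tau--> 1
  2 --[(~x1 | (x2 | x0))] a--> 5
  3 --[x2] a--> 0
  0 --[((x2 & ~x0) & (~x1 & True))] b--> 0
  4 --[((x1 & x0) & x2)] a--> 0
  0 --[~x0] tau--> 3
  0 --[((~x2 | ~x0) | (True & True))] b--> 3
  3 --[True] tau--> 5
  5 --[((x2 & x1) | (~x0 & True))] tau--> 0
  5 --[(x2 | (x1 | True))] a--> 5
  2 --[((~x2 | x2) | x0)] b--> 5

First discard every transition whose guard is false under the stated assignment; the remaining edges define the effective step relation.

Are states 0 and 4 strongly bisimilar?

Answer: NOT BISIMILAR

Analysis:
Compute ~ classes (split until stable):
  round 0: {{0,1,2,3,4,5}}
  round 1: {{0},{1},{2},{3},{4},{5}}
stable after 2 split(s): 6 block(s)
class of 0: {0}; class of 4: {4}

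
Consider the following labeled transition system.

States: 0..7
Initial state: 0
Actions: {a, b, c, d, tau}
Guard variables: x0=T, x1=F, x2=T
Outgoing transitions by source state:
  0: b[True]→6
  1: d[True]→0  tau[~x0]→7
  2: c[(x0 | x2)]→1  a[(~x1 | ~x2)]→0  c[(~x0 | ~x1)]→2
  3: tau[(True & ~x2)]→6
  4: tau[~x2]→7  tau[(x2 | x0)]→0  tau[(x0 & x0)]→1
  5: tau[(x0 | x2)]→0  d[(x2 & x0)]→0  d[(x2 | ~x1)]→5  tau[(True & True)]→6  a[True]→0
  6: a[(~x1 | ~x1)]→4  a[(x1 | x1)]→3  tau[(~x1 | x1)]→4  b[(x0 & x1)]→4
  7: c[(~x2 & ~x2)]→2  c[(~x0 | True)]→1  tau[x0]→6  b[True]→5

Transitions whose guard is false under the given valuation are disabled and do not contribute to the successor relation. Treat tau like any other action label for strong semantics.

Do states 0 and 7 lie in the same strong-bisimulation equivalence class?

Refine partition for ~:
  π0 = {{0,1,2,3,4,5,6,7}}
  π1 = {{0},{1},{2},{3},{4},{5},{6},{7}}
8 equivalence class(es) (converged in 2)
0∈{0}, 7∈{7}

Answer: NOT BISIMILAR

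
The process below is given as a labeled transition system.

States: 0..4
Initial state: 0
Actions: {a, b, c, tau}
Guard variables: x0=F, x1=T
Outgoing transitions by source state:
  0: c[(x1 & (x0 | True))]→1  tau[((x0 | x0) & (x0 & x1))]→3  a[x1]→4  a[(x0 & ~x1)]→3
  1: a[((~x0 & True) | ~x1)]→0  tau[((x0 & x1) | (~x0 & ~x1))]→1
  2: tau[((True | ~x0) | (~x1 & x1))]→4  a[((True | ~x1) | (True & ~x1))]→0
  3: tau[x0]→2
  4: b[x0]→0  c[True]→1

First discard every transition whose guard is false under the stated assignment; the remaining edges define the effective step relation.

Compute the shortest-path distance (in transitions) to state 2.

Breadth-first toward 2:
  L0 = {0}
  L1 = {1,4}
2 never appears.

Answer: UNREACHABLE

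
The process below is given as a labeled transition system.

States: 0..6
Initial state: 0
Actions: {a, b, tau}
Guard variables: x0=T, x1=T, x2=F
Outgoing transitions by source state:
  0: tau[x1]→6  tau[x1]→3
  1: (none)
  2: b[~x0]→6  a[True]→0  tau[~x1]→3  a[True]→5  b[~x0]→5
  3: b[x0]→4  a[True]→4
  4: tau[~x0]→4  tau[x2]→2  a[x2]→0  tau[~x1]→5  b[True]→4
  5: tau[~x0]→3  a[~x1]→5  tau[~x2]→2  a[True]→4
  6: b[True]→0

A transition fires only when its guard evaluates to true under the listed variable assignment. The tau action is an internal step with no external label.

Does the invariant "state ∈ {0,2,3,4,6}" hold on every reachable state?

Answer: INVARIANT HOLDS

Working:
Allowed set {0,2,3,4,6}
R = {0,3,4,6}
  0: ok
  3: ok
  4: ok
  6: ok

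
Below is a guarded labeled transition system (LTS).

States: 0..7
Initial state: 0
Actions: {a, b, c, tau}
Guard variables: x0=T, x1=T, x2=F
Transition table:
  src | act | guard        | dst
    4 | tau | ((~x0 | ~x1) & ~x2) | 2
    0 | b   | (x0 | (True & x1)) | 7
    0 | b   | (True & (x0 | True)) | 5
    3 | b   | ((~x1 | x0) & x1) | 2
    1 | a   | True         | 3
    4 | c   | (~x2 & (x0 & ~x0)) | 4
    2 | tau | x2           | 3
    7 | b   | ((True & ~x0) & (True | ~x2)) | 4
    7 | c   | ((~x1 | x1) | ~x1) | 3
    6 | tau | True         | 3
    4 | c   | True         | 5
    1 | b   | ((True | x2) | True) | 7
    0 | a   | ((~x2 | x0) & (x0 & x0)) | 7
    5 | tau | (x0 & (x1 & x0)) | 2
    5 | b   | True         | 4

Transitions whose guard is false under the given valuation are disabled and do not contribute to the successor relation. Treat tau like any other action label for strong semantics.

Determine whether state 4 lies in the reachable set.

Answer: REACHABLE

Working:
After dropping false guards: 11 live edges.
depth 0: {0}
depth 1: {5,7}  now seen {0,5,7}
depth 2: {2,3,4}  now seen {0,2,3,4,5,7}
Reach set: {0,2,3,4,5,7}
witness 4: b·b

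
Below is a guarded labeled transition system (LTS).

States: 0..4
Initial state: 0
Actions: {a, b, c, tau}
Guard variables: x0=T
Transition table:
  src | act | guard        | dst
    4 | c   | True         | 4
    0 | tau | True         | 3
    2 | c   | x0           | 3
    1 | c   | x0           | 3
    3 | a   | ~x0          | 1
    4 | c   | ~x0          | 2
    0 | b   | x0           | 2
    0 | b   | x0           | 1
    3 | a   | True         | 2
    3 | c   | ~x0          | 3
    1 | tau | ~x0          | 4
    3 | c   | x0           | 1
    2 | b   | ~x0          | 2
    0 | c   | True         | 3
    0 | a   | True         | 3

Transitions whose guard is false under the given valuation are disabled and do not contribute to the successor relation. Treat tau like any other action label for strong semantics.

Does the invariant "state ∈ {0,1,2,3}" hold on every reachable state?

Answer: INVARIANT HOLDS

Trace:
Safe = {0,1,2,3}
Reachable = {0,1,2,3}
  0: ✓
  1: ✓
  2: ✓
  3: ✓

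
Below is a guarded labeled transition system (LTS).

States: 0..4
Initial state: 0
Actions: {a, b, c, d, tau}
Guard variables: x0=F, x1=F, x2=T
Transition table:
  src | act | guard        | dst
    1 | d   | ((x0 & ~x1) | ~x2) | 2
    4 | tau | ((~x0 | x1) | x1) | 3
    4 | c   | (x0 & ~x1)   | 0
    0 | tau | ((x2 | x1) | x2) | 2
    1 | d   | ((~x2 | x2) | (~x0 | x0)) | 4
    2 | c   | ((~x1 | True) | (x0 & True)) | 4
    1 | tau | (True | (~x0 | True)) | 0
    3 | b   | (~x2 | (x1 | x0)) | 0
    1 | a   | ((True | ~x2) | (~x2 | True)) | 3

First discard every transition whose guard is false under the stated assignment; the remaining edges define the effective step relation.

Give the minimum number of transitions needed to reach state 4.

Answer: 2

Trace:
Breadth-first toward 4:
  Layer 0: {0}
  Layer 1: {2}
  Layer 2: {4}
first hit 4 at d=2 via tau·c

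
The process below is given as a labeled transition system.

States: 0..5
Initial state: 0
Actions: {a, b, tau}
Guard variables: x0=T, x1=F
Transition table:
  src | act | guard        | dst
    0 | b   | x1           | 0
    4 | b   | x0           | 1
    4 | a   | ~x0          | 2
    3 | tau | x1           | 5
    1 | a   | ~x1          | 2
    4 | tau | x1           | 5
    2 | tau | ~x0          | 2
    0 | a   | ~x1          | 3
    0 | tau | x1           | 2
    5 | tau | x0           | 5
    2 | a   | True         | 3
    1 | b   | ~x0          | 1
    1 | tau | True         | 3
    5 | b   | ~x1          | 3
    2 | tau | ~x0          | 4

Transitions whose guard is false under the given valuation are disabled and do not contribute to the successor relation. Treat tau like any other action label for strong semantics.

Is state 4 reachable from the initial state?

Answer: UNREACHABLE

Analysis:
Guard filter leaves 7 enabled edge(s).
depth 0: {0}
depth 1: {3}  cumulative {0,3}
Reach set: {0,3}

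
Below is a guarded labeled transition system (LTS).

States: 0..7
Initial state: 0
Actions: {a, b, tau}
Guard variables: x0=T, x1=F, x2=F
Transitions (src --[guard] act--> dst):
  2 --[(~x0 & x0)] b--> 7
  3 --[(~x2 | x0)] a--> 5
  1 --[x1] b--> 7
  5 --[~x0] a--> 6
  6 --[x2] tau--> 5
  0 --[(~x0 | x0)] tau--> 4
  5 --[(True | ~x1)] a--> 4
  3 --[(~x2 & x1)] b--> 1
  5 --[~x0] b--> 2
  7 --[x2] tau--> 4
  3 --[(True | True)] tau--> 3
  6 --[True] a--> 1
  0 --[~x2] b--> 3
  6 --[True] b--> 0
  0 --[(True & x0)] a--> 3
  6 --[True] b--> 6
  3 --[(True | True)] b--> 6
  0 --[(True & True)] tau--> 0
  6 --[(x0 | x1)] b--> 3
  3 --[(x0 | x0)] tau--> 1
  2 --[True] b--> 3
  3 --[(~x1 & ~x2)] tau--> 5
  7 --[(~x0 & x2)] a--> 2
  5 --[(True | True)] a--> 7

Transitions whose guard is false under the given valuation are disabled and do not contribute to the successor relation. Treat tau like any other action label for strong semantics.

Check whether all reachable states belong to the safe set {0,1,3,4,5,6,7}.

Answer: INVARIANT HOLDS

Trace:
Inv-set: {0,1,3,4,5,6,7}
R = {0,1,3,4,5,6,7}
  0: ✓
  1: ✓
  3: ✓
  4: ✓
  5: ✓
  6: ✓
  7: ✓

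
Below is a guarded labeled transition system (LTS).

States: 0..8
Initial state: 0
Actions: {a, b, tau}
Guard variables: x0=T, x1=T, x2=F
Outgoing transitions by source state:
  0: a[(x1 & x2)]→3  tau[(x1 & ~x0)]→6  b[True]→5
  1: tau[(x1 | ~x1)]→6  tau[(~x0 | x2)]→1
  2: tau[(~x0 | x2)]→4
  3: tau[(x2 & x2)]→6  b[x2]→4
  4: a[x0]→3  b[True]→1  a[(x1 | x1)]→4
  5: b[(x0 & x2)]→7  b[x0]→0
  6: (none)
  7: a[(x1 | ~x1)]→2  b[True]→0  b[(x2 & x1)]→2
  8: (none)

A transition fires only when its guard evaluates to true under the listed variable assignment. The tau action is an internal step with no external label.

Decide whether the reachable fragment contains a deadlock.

Reach set: {0,5}
  0: b→5  [1 out]
  5: b→0  [1 out]

Answer: DEADLOCK-FREE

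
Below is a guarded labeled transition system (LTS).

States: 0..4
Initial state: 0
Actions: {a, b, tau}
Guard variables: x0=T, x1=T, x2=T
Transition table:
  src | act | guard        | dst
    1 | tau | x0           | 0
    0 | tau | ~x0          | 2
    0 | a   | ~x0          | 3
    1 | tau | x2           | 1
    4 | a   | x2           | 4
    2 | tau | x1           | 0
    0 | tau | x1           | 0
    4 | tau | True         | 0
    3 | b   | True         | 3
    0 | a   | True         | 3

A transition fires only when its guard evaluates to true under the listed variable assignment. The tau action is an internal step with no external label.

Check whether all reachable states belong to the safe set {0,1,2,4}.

Inv-set: {0,1,2,4}
R = {0,3}
  0: safe
  3: VIOLATES
reach 3 via a — violates

Answer: INVARIANT VIOLATED at state 3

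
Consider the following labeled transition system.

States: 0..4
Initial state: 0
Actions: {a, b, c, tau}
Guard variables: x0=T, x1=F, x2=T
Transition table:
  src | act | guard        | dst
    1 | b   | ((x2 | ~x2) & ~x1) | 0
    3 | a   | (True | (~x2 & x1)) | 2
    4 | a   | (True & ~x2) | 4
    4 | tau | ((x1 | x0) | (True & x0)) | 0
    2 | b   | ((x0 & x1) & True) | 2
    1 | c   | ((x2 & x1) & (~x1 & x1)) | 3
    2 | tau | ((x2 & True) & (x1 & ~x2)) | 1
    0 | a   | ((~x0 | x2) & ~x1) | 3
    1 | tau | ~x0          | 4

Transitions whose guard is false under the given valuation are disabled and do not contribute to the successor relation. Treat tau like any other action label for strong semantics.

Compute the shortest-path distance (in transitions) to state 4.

Layered search for 4:
  depth 0: {0}
  depth 1: {3}
  depth 2: {2}
4 never appears.

Answer: UNREACHABLE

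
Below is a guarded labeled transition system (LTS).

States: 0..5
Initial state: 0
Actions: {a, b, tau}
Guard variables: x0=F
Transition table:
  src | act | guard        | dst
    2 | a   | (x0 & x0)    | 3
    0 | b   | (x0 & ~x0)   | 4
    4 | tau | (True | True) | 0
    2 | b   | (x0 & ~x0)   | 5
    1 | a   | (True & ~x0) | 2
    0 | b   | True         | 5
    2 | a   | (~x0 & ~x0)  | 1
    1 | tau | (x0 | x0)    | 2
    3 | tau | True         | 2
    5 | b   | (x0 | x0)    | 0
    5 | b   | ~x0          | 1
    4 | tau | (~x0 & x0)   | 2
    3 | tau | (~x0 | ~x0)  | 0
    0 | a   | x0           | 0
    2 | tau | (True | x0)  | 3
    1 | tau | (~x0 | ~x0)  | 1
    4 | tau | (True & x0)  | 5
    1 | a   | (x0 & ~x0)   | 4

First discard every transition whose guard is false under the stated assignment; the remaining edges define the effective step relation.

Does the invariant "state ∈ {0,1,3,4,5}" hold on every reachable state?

Answer: INVARIANT VIOLATED at state 2

Analysis:
Safe = {0,1,3,4,5}
R = {0,1,2,3,5}
  0: ok
  1: ok
  2: outside
  3: ok
  5: ok
counterexample path to 2: b·b·a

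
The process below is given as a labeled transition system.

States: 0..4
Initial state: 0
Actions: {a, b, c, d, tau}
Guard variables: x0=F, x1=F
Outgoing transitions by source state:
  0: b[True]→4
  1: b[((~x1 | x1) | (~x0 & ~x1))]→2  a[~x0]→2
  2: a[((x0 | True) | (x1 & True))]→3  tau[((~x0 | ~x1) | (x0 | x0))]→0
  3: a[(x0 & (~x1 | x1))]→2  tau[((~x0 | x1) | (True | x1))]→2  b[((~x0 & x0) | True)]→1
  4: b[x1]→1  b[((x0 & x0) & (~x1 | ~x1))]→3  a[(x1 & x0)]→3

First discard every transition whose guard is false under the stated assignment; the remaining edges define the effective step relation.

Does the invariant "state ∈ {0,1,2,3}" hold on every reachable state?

Answer: INVARIANT VIOLATED at state 4

Analysis:
Allowed set {0,1,2,3}
Reach set: {0,4}
  0: safe
  4: outside
witness against invariant: b → 4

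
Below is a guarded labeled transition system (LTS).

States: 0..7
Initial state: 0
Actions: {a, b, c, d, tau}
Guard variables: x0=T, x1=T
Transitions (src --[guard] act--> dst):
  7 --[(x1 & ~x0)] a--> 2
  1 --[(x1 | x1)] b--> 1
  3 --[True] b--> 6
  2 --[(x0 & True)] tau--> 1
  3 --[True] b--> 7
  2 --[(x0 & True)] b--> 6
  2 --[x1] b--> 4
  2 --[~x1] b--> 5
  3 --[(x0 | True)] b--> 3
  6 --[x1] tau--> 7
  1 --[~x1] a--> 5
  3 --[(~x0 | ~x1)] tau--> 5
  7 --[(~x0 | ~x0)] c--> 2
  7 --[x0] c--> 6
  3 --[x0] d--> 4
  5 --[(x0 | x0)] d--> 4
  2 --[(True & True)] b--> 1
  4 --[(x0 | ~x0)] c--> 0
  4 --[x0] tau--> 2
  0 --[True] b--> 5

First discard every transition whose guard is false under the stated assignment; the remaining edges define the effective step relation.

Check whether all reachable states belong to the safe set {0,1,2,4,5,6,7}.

Answer: INVARIANT HOLDS

Trace:
Allowed set {0,1,2,4,5,6,7}
Reach set: {0,1,2,4,5,6,7}
  0: ✓
  1: ✓
  2: ✓
  4: ✓
  5: ✓
  6: ✓
  7: ✓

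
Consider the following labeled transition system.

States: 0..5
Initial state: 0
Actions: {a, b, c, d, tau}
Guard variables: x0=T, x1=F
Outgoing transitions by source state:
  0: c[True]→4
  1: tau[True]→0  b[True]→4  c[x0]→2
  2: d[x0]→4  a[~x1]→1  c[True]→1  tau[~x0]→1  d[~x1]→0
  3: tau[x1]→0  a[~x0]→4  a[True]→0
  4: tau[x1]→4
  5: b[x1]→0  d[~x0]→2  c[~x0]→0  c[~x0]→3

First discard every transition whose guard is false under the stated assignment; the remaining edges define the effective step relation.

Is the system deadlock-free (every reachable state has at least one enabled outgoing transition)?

Answer: DEADLOCK at state 4

Trace:
R = {0,4}
  0: c→4  [1 out]
  4: ∅  [deadlock]
Path to 4: c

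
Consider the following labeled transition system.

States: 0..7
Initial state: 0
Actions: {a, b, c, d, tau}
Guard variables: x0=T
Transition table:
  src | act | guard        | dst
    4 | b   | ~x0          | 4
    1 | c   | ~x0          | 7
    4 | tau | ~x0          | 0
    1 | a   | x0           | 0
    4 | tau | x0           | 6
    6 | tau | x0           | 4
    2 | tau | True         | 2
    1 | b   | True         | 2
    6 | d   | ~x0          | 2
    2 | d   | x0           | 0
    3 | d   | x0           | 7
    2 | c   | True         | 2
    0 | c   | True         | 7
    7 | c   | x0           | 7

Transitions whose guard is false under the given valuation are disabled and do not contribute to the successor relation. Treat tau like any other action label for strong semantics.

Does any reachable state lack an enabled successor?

Reachable = {0,7}
  0: c→7  [1 exit(s)]
  7: c→7  [1 exit(s)]

Answer: DEADLOCK-FREE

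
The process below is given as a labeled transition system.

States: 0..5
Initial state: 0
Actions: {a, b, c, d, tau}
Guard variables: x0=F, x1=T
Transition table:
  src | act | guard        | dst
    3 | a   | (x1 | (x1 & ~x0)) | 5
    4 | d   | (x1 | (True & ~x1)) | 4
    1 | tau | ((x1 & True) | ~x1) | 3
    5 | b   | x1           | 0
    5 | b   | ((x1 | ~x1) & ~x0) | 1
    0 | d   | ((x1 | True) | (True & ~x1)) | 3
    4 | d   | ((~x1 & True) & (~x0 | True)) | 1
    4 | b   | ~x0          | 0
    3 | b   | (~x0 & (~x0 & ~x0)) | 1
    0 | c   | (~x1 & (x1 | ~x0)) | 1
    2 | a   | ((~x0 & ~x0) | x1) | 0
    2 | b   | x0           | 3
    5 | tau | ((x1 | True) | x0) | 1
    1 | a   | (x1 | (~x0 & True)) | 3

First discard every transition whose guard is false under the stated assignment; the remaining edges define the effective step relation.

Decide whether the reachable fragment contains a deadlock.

Reachable = {0,1,3,5}
  0: d→3  [deg 1]
  1: a→3  tau→3  [deg 2]
  3: a→5  b→1  [deg 2]
  5: b→0  b→1  tau→1  [deg 3]

Answer: DEADLOCK-FREE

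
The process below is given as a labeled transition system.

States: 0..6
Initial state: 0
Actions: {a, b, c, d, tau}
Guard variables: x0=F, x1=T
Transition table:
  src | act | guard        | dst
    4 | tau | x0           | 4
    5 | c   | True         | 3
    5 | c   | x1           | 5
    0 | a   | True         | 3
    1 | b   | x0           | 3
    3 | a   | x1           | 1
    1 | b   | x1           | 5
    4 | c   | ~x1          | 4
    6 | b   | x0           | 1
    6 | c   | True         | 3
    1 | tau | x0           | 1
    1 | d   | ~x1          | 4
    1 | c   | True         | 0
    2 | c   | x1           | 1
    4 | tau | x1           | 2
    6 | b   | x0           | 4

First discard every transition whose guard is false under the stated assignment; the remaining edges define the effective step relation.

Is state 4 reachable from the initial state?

After dropping false guards: 9 live edges.
L0 = {0}
L1 = {3}  now seen {0,3}
L2 = {1}  now seen {0,1,3}
L3 = {5}  now seen {0,1,3,5}
Reach set: {0,1,3,5}

Answer: UNREACHABLE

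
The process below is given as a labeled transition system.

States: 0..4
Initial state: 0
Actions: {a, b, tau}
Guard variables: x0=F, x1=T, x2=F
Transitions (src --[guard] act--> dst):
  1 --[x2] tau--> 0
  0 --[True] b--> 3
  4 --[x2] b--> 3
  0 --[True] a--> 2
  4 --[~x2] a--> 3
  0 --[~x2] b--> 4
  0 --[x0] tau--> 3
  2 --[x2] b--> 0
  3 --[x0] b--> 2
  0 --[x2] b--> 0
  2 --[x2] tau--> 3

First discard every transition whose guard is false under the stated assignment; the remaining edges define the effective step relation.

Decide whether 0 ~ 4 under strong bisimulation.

Answer: NOT BISIMILAR

Trace:
Bisimulation quotient by refinement:
  round 0: {{0,1,2,3,4}}
  round 1: {{0},{1,2,3},{4}}
Fixed point at round 2; 3 class(es).
class of 0: {0}; class of 4: {4}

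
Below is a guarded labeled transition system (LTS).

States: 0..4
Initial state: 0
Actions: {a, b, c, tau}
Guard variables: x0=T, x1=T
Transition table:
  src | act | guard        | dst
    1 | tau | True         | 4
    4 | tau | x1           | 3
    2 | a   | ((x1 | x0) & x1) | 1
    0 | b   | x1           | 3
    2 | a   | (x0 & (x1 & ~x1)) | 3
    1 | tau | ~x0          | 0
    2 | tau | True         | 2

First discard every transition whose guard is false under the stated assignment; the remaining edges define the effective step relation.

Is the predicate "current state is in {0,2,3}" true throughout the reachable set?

Inv-set: {0,2,3}
Reachable = {0,3}
  0: ✓
  3: ✓

Answer: INVARIANT HOLDS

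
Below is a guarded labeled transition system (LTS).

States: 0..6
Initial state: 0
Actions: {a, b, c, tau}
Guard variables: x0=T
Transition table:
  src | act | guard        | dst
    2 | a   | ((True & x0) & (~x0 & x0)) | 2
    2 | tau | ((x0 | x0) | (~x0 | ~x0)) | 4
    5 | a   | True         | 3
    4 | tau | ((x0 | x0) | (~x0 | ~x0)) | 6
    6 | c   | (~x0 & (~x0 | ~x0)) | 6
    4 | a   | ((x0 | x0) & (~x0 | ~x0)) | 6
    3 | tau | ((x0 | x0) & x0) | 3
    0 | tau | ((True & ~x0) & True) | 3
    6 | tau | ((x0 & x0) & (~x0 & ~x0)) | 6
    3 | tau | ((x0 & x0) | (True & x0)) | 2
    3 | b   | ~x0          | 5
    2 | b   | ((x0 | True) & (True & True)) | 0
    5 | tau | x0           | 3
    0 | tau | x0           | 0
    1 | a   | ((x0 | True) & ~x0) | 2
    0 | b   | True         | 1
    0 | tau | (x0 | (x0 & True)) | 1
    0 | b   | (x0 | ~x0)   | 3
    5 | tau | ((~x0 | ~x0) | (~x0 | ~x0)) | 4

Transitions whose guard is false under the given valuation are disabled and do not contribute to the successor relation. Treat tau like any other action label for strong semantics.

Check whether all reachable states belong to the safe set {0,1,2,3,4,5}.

Answer: INVARIANT VIOLATED at state 6

Trace:
Allowed set {0,1,2,3,4,5}
Reachable = {0,1,2,3,4,6}
  0: ok
  1: ok
  2: ok
  3: ok
  4: ok
  6: ✗ unsafe
witness against invariant: b·tau·tau·tau → 6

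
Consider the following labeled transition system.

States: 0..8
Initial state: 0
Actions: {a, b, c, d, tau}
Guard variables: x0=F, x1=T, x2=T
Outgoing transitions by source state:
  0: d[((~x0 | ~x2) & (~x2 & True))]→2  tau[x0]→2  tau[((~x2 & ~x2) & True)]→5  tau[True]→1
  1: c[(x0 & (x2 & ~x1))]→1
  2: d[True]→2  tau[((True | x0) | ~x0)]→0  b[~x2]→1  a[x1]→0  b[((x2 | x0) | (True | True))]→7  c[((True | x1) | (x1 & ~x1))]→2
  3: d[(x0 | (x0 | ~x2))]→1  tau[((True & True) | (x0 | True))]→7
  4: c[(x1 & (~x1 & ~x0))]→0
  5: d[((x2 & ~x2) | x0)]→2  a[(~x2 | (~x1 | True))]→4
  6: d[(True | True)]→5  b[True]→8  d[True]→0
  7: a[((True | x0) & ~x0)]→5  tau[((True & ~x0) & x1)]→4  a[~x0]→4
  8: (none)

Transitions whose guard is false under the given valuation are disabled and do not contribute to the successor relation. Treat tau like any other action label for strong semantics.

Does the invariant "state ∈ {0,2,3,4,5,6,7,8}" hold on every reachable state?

Answer: INVARIANT VIOLATED at state 1

Trace:
Allowed set {0,2,3,4,5,6,7,8}
R = {0,1}
  0: safe
  1: ✗ unsafe
counterexample path to 1: tau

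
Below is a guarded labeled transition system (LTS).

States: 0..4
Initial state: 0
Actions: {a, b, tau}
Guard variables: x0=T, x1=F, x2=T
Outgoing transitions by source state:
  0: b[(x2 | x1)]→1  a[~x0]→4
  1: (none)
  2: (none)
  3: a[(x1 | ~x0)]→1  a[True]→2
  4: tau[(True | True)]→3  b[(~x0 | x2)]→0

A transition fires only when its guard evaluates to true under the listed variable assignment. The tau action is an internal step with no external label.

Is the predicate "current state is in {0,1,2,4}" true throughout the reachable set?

Answer: INVARIANT HOLDS

Analysis:
Allowed set {0,1,2,4}
R = {0,1}
  0: safe
  1: safe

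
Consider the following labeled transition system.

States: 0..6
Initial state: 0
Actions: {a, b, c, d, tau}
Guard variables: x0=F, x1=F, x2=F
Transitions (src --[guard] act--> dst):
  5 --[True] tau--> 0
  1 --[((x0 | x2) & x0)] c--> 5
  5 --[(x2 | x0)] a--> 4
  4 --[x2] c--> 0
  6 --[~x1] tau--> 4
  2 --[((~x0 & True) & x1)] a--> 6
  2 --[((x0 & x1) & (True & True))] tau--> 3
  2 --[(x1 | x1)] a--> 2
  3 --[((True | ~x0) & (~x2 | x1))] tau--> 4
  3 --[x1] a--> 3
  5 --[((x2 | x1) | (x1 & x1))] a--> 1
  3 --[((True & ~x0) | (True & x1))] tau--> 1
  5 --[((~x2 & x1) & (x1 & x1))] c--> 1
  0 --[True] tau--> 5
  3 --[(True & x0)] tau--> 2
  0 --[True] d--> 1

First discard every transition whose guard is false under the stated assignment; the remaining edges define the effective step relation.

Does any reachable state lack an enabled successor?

Answer: DEADLOCK at state 1

Analysis:
Reach set: {0,1,5}
  0: d→1  tau→5  [deg 2]
  1: ∅  [no exit]
  5: tau→0  [deg 1]
witness 1: d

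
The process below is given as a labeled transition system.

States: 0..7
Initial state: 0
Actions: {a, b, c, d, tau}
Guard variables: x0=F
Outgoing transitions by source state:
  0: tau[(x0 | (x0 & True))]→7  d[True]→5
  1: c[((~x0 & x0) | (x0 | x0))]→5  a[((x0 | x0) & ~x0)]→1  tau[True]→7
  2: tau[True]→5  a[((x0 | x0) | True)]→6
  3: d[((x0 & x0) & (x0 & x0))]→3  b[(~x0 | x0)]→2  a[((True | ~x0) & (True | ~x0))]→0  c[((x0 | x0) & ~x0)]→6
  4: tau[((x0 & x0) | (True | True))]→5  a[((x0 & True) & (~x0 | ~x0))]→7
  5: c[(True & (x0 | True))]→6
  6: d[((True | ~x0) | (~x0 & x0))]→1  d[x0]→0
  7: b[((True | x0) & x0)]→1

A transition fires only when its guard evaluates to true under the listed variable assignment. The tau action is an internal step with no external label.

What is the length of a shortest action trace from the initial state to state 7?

BFS to 7:
  depth 0: {0}
  depth 1: {5}
  depth 2: {6}
  depth 3: {1}
  depth 4: {7}
depth(7)=4, e.g. d·c·d·tau

Answer: 4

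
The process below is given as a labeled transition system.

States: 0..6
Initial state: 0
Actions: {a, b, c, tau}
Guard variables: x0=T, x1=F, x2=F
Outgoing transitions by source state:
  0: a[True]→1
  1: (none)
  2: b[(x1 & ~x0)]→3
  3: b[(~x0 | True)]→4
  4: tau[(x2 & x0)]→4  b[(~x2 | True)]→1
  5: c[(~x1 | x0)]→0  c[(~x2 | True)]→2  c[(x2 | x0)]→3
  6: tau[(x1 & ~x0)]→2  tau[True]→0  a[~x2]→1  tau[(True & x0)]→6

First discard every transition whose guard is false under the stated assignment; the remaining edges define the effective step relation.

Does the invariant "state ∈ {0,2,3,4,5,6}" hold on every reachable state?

Safe = {0,2,3,4,5,6}
R = {0,1}
  0: safe
  1: ✗ unsafe
reach 1 via a — violates

Answer: INVARIANT VIOLATED at state 1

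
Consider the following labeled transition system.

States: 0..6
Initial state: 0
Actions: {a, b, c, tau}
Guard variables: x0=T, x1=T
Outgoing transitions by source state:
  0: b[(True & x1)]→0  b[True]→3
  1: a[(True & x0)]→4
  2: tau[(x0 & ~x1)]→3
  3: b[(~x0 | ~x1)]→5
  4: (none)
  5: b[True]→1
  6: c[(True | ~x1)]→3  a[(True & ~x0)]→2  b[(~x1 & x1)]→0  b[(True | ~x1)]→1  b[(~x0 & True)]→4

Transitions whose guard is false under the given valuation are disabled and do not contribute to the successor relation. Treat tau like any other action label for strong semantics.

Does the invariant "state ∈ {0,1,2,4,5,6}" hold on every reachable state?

Answer: INVARIANT VIOLATED at state 3

Analysis:
Allowed set {0,1,2,4,5,6}
Reachable = {0,3}
  0: ✓
  3: outside
reach 3 via b — violates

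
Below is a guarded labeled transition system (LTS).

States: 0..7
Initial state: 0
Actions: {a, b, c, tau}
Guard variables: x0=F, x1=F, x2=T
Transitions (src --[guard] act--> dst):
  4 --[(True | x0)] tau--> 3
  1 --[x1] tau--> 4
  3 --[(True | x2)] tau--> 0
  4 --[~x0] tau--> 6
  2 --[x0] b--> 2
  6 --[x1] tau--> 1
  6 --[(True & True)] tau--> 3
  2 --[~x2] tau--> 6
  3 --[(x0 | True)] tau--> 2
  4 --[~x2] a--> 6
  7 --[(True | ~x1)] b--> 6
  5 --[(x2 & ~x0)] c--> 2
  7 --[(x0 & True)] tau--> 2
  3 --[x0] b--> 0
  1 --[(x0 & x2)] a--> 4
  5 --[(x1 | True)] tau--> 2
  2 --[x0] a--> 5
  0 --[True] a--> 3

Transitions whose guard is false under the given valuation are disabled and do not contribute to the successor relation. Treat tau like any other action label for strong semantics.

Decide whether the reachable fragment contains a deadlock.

Reach set: {0,2,3}
  0: a→3  [1 out]
  2: ∅  [STUCK]
  3: tau→0  tau→2  [2 out]
trace reaching 2: a·tau

Answer: DEADLOCK at state 2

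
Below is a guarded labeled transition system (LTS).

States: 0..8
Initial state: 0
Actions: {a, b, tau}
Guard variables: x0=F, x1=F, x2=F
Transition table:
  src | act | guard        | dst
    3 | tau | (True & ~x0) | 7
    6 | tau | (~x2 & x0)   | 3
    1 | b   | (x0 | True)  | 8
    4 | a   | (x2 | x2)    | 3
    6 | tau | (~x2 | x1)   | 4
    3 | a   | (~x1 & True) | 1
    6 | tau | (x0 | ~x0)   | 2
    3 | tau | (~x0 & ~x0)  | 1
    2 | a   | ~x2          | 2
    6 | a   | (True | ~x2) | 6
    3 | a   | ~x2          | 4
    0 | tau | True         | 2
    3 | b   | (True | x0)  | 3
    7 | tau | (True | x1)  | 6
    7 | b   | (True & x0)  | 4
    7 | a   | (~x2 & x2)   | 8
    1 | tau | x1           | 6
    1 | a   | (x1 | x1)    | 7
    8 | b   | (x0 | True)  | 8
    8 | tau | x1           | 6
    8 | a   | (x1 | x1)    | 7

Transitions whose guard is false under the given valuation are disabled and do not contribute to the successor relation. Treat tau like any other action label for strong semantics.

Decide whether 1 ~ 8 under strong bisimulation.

Answer: BISIMILAR

Working:
Compute ~ classes (split until stable):
  round 0: {{0,1,2,3,4,5,6,7,8}}
  round 1: {{0,7},{1,8},{2},{3},{4,5},{6}}
  round 2: {{0},{1,8},{2},{3},{4,5},{6},{7}}
stable after 3 split(s): 7 block(s)
class of 1: {1,8}; class of 8: {1,8}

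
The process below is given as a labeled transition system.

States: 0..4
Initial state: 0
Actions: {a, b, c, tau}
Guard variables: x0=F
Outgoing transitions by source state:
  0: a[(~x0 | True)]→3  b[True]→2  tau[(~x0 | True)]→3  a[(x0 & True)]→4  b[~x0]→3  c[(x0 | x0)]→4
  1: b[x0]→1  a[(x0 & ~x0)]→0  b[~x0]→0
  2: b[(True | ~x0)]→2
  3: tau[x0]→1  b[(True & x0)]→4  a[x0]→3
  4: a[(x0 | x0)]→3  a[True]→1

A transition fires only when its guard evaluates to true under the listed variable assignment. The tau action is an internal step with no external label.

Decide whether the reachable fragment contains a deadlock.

Answer: DEADLOCK at state 3

Working:
Reachable = {0,2,3}
  0: a→3  b→2  b→3  tau→3  [4 exit(s)]
  2: b→2  [1 exit(s)]
  3: ∅  [no exit]
Path to 3: a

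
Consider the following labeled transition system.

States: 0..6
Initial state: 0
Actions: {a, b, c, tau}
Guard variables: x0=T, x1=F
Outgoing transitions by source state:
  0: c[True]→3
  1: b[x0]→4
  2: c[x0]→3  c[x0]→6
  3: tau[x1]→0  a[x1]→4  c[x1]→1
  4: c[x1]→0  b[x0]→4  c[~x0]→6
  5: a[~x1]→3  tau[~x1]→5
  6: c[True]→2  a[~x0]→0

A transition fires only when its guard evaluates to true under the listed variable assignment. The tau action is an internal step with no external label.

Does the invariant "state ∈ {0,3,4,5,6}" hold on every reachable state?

Allowed set {0,3,4,5,6}
Reach set: {0,3}
  0: safe
  3: safe

Answer: INVARIANT HOLDS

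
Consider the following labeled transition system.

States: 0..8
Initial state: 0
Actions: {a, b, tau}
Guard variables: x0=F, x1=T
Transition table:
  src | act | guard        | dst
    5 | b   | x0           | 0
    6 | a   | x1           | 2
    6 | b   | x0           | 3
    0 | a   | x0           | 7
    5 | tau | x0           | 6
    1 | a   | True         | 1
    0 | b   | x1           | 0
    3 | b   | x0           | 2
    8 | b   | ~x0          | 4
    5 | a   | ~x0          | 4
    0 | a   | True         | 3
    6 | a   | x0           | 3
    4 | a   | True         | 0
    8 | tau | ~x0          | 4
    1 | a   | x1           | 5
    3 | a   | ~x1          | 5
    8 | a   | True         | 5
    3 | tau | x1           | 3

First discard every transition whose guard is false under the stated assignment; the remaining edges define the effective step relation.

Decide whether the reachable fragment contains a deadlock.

Answer: DEADLOCK-FREE

Analysis:
R = {0,3}
  0: a→3  b→0  [2 exit(s)]
  3: tau→3  [1 exit(s)]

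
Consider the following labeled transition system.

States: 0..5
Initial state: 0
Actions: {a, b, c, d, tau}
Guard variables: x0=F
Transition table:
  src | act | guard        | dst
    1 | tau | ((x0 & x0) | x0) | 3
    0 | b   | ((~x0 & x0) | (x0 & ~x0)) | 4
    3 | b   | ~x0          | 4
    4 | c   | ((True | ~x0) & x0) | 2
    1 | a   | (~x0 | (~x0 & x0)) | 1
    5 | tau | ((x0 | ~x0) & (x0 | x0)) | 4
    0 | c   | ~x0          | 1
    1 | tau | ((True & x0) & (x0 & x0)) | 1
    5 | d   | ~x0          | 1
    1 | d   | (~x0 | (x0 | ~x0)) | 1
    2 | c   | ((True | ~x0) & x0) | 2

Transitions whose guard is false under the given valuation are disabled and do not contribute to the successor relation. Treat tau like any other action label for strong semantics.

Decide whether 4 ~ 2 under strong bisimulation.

Refine partition for ~:
  π0 = {{0,1,2,3,4,5}}
  π1 = {{0},{1},{2,4},{3},{5}}
Fixed point at round 2; 5 class(es).
[4]={2,4}  [2]={2,4}

Answer: BISIMILAR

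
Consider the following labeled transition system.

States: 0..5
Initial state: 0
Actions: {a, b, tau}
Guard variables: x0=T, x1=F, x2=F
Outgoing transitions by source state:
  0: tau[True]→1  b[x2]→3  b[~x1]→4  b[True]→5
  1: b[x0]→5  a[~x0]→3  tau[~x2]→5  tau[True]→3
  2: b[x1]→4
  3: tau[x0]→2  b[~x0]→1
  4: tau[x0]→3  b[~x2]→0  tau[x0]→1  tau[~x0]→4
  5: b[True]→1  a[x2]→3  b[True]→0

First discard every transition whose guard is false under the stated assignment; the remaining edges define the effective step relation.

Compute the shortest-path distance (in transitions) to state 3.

Layered search for 3:
  depth 0: {0}
  depth 1: {1,4,5}
  depth 2: {3}
first hit 3 at d=2 via b·tau

Answer: 2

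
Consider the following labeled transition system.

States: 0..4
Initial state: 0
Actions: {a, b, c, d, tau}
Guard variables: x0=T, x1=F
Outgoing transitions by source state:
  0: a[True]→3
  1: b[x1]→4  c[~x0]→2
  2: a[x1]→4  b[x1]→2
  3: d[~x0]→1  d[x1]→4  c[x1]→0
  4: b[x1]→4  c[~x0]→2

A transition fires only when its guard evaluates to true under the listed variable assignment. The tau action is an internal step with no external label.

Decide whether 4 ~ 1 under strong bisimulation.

Answer: BISIMILAR

Trace:
Bisimulation quotient by refinement:
  π0 = {{0,1,2,3,4}}
  π1 = {{0},{1,2,3,4}}
2 equivalence class(es) (converged in 2)
[4]={1,2,3,4}  [1]={1,2,3,4}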